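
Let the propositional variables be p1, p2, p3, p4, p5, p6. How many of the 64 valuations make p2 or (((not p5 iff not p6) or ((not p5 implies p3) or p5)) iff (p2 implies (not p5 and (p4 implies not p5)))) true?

Initial set: {(p2 or (((not p5 iff not p6) or ((not p5 implies p3) or p5)) iff (p2 implies (not p5 and (p4 implies not p5)))))}.
(p2 or (((not p5 iff not p6) or ((not p5 implies p3) or p5)) iff (p2 implies (not p5 and (p4 implies not p5))))): β-rule — branch into p2  //  (((not p5 iff not p6) or ((not p5 implies p3) or p5)) iff (p2 implies (not p5 and (p4 implies not p5)))).
  branch 1 (add p2):
    ○ open, literals {p2=true}.
  branch 2 (add (((not p5 iff not p6) or ((not p5 implies p3) or p5)) iff (p2 implies (not p5 and (p4 implies not p5))))):
    (((not p5 iff not p6) or ((not p5 implies p3) or p5)) iff (p2 implies (not p5 and (p4 implies not p5)))): β-rule — branch into ((not p5 iff not p6) or ((not p5 implies p3) or p5)), (p2 implies (not p5 and (p4 implies not p5)))  //  not ((not p5 iff not p6) or ((not p5 implies p3) or p5)), not (p2 implies (not p5 and (p4 implies not p5))).
      branch 2.1 (add ((not p5 iff not p6) or ((not p5 implies p3) or p5)), (p2 implies (not p5 and (p4 implies not p5)))):
        ((not p5 iff not p6) or ((not p5 implies p3) or p5)): β-rule — branch into (not p5 iff not p6)  //  ((not p5 implies p3) or p5).
          branch 2.1.1 (add (not p5 iff not p6)):
            (p2 implies (not p5 and (p4 implies not p5))): β-rule — branch into not p2  //  (not p5 and (p4 implies not p5)).
              branch 2.1.1.1 (add not p2):
                (not p5 iff not p6): β-rule — branch into not p5, not p6  //  not not p5, not not p6.
                  branch 2.1.1.1.1 (add not p5, not p6):
                    ○ open, literals {p2=false, p5=false, p6=false}.
                  branch 2.1.1.1.2 (add not not p5, not not p6):
                    ○ open, literals {p2=false, p5=true, p6=true}.
              branch 2.1.1.2 (add (not p5 and (p4 implies not p5))):
                (not p5 and (p4 implies not p5)): α-rule — add not p5, (p4 implies not p5).
                (not p5 iff not p6): β-rule — branch into not p5, not p6  //  not not p5, not not p6.
                  branch 2.1.1.2.1 (add not p5, not p6):
                    (p4 implies not p5): β-rule — branch into not p4  //  not p5.
                      branch 2.1.1.2.1.1 (add not p4):
                        ○ open, literals {p4=false, p5=false, p6=false}.
                      branch 2.1.1.2.1.2 (add not p5):
                        ○ open, literals {p5=false, p6=false}.
                  branch 2.1.1.2.2 (add not not p5, not not p6):
                    × closes — contains both p5 and not p5.
          branch 2.1.2 (add ((not p5 implies p3) or p5)):
            (p2 implies (not p5 and (p4 implies not p5))): β-rule — branch into not p2  //  (not p5 and (p4 implies not p5)).
              branch 2.1.2.1 (add not p2):
                ((not p5 implies p3) or p5): β-rule — branch into (not p5 implies p3)  //  p5.
                  branch 2.1.2.1.1 (add (not p5 implies p3)):
                    (not p5 implies p3): β-rule — branch into not not p5  //  p3.
                      branch 2.1.2.1.1.1 (add not not p5):
                        ○ open, literals {p2=false, p5=true}.
                      branch 2.1.2.1.1.2 (add p3):
                        ○ open, literals {p2=false, p3=true}.
                  branch 2.1.2.1.2 (add p5):
                    ○ open, literals {p2=false, p5=true}.
              branch 2.1.2.2 (add (not p5 and (p4 implies not p5))):
                (not p5 and (p4 implies not p5)): α-rule — add not p5, (p4 implies not p5).
                ((not p5 implies p3) or p5): β-rule — branch into (not p5 implies p3)  //  p5.
                  branch 2.1.2.2.1 (add (not p5 implies p3)):
                    (p4 implies not p5): β-rule — branch into not p4  //  not p5.
                      branch 2.1.2.2.1.1 (add not p4):
                        (not p5 implies p3): β-rule — branch into not not p5  //  p3.
                          branch 2.1.2.2.1.1.1 (add not not p5):
                            × closes — contains both p5 and not p5.
                          branch 2.1.2.2.1.1.2 (add p3):
                            ○ open, literals {p3=true, p4=false, p5=false}.
                      branch 2.1.2.2.1.2 (add not p5):
                        (not p5 implies p3): β-rule — branch into not not p5  //  p3.
                          branch 2.1.2.2.1.2.1 (add not not p5):
                            × closes — contains both p5 and not p5.
                          branch 2.1.2.2.1.2.2 (add p3):
                            ○ open, literals {p3=true, p5=false}.
                  branch 2.1.2.2.2 (add p5):
                    × closes — contains both p5 and not p5.
      branch 2.2 (add not ((not p5 iff not p6) or ((not p5 implies p3) or p5)), not (p2 implies (not p5 and (p4 implies not p5)))):
        not ((not p5 iff not p6) or ((not p5 implies p3) or p5)): α-rule — add not (not p5 iff not p6), not ((not p5 implies p3) or p5).
        not (p2 implies (not p5 and (p4 implies not p5))): α-rule — add p2, not (not p5 and (p4 implies not p5)).
        not ((not p5 implies p3) or p5): α-rule — add not (not p5 implies p3), not p5.
        not (not p5 implies p3): α-rule — add not p5, not p3.
        not (not p5 iff not p6): β-rule — branch into not p5, not not p6  //  not not p5, not p6.
          branch 2.2.1 (add not p5, not not p6):
            not (not p5 and (p4 implies not p5)): β-rule — branch into not not p5  //  not (p4 implies not p5).
              branch 2.2.1.1 (add not not p5):
                × closes — contains both p5 and not p5.
              branch 2.2.1.2 (add not (p4 implies not p5)):
                not (p4 implies not p5): α-rule — add p4, not not p5.
                × closes — contains both p5 and not p5.
          branch 2.2.2 (add not not p5, not p6):
            × closes — contains both p5 and not p5.
7 branches closed, 10 open.
Each open branch fixes some atoms; the unmentioned ones are free. Counting distinct full assignments: branch {p2=true} (p1, p3, p4, p5, p6) contributes 32 new; branch {p2=false, p5=false, p6=false} (p1, p3, p4) contributes 8 new; branch {p2=false, p5=true, p6=true} (p1, p3, p4) contributes 8 new; branch {p4=false, p5=false, p6=false} (p1, p2, p3) contributes 0 new; branch {p5=false, p6=false} (p1, p2, p3, p4) contributes 0 new; branch {p2=false, p5=true} (p1, p3, p4, p6) contributes 8 new; branch {p2=false, p3=true} (p1, p4, p5, p6) contributes 4 new; branch {p2=false, p5=true} (p1, p3, p4, p6) contributes 0 new; branch {p3=true, p4=false, p5=false} (p1, p2, p6) contributes 0 new; branch {p3=true, p5=false} (p1, p2, p4, p6) contributes 0 new. Total: 60.

60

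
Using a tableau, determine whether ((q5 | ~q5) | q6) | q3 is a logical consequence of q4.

Yes

Initial set: {q4; ~(((q5 | ~q5) | q6) | q3)}.
~(((q5 | ~q5) | q6) | q3): α-rule — add ~((q5 | ~q5) | q6), ~q3.
~((q5 | ~q5) | q6): α-rule — add ~(q5 | ~q5), ~q6.
~(q5 | ~q5): α-rule — add ~q5, ~~q5.
× closes — contains both q5 and ~q5.
All 1 branch closes.
Every branch closed, so the premises entail the conclusion.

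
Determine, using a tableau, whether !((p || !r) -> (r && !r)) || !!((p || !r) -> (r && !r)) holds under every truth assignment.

Valid

Assume the negation and expand:
Initial set: {F (!((p || !r) -> (r && !r)) || !!((p || !r) -> (r && !r)))}.
F (!((p || !r) -> (r && !r)) || !!((p || !r) -> (r && !r))): α-rule — add F !((p || !r) -> (r && !r)), F !!((p || !r) -> (r && !r)).
F !!((p || !r) -> (r && !r)): drop double negation, giving F ((p || !r) -> (r && !r)).
F ((p || !r) -> (r && !r)): α-rule — add T (p || !r), F (r && !r).
F !((p || !r) -> (r && !r)): β-rule — branch into F (p || !r)  //  T (r && !r).
  branch 1 (add F (p || !r)):
    F (p || !r): α-rule — add F p, F !r.
    T (p || !r): β-rule — branch into T p  //  T !r.
      branch 1.1 (add T p):
        × closes — contains both p and !p.
      branch 1.2 (add T !r):
        × closes — contains both r and !r.
  branch 2 (add T (r && !r)):
    T (r && !r): α-rule — add T r, T !r.
    × closes — contains both r and !r.
All 3 branches close.
Every branch closed, so the negation is unsatisfiable and the formula is valid.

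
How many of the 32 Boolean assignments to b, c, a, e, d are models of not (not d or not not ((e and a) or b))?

6

Initial set: {not (not d or not not ((e and a) or b))}.
not (not d or not not ((e and a) or b)): α-rule — add not not d, not not not ((e and a) or b).
not not not ((e and a) or b): drop double negation, giving not ((e and a) or b).
not ((e and a) or b): α-rule — add not (e and a), not b.
not (e and a): β-rule — branch into not e  //  not a.
  branch 1 (add not e):
    ○ open, literals {b=0, d=1, e=0}.
  branch 2 (add not a):
    ○ open, literals {a=0, b=0, d=1}.
0 branches closed, 2 open.
Each open branch fixes some atoms; the unmentioned ones are free. Counting distinct full assignments: branch {b=0, d=1, e=0} (c, a) contributes 4 new; branch {a=0, b=0, d=1} (c, e) contributes 2 new. Total: 6.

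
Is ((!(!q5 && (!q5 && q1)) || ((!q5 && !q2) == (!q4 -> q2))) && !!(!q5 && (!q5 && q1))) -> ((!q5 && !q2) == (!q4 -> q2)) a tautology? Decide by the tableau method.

Assume the negation and expand:
Initial set: {!(((!(!q5 && (!q5 && q1)) || ((!q5 && !q2) == (!q4 -> q2))) && !!(!q5 && (!q5 && q1))) -> ((!q5 && !q2) == (!q4 -> q2)))}.
!(((!(!q5 && (!q5 && q1)) || ((!q5 && !q2) == (!q4 -> q2))) && !!(!q5 && (!q5 && q1))) -> ((!q5 && !q2) == (!q4 -> q2))): α-rule — add ((!(!q5 && (!q5 && q1)) || ((!q5 && !q2) == (!q4 -> q2))) && !!(!q5 && (!q5 && q1))), !((!q5 && !q2) == (!q4 -> q2)).
((!(!q5 && (!q5 && q1)) || ((!q5 && !q2) == (!q4 -> q2))) && !!(!q5 && (!q5 && q1))): α-rule — add (!(!q5 && (!q5 && q1)) || ((!q5 && !q2) == (!q4 -> q2))), !!(!q5 && (!q5 && q1)).
!!(!q5 && (!q5 && q1)): drop double negation, giving (!q5 && (!q5 && q1)).
(!q5 && (!q5 && q1)): α-rule — add !q5, (!q5 && q1).
(!q5 && q1): α-rule — add !q5, q1.
!((!q5 && !q2) == (!q4 -> q2)): β-rule — branch into (!q5 && !q2), !(!q4 -> q2)  //  !(!q5 && !q2), (!q4 -> q2).
  branch 1 (add (!q5 && !q2), !(!q4 -> q2)):
    (!q5 && !q2): α-rule — add !q5, !q2.
    !(!q4 -> q2): α-rule — add !q4, !q2.
    (!(!q5 && (!q5 && q1)) || ((!q5 && !q2) == (!q4 -> q2))): β-rule — branch into !(!q5 && (!q5 && q1))  //  ((!q5 && !q2) == (!q4 -> q2)).
      branch 1.1 (add !(!q5 && (!q5 && q1))):
        !(!q5 && (!q5 && q1)): β-rule — branch into !!q5  //  !(!q5 && q1).
          branch 1.1.1 (add !!q5):
            × closes — contains both q5 and !q5.
          branch 1.1.2 (add !(!q5 && q1)):
            !(!q5 && q1): β-rule — branch into !!q5  //  !q1.
              branch 1.1.2.1 (add !!q5):
                × closes — contains both q5 and !q5.
              branch 1.1.2.2 (add !q1):
                × closes — contains both q1 and !q1.
      branch 1.2 (add ((!q5 && !q2) == (!q4 -> q2))):
        ((!q5 && !q2) == (!q4 -> q2)): β-rule — branch into (!q5 && !q2), (!q4 -> q2)  //  !(!q5 && !q2), !(!q4 -> q2).
          branch 1.2.1 (add (!q5 && !q2), (!q4 -> q2)):
            (!q5 && !q2): α-rule — add !q5, !q2.
            (!q4 -> q2): β-rule — branch into !!q4  //  q2.
              branch 1.2.1.1 (add !!q4):
                × closes — contains both q4 and !q4.
              branch 1.2.1.2 (add q2):
                × closes — contains both q2 and !q2.
          branch 1.2.2 (add !(!q5 && !q2), !(!q4 -> q2)):
            !(!q4 -> q2): α-rule — add !q4, !q2.
            !(!q5 && !q2): β-rule — branch into !!q5  //  !!q2.
              branch 1.2.2.1 (add !!q5):
                × closes — contains both q5 and !q5.
              branch 1.2.2.2 (add !!q2):
                × closes — contains both q2 and !q2.
  branch 2 (add !(!q5 && !q2), (!q4 -> q2)):
    (!(!q5 && (!q5 && q1)) || ((!q5 && !q2) == (!q4 -> q2))): β-rule — branch into !(!q5 && (!q5 && q1))  //  ((!q5 && !q2) == (!q4 -> q2)).
      branch 2.1 (add !(!q5 && (!q5 && q1))):
        !(!q5 && !q2): β-rule — branch into !!q5  //  !!q2.
          branch 2.1.1 (add !!q5):
            × closes — contains both q5 and !q5.
          branch 2.1.2 (add !!q2):
            (!q4 -> q2): β-rule — branch into !!q4  //  q2.
              branch 2.1.2.1 (add !!q4):
                !(!q5 && (!q5 && q1)): β-rule — branch into !!q5  //  !(!q5 && q1).
                  branch 2.1.2.1.1 (add !!q5):
                    × closes — contains both q5 and !q5.
                  branch 2.1.2.1.2 (add !(!q5 && q1)):
                    !(!q5 && q1): β-rule — branch into !!q5  //  !q1.
                      branch 2.1.2.1.2.1 (add !!q5):
                        × closes — contains both q5 and !q5.
                      branch 2.1.2.1.2.2 (add !q1):
                        × closes — contains both q1 and !q1.
              branch 2.1.2.2 (add q2):
                !(!q5 && (!q5 && q1)): β-rule — branch into !!q5  //  !(!q5 && q1).
                  branch 2.1.2.2.1 (add !!q5):
                    × closes — contains both q5 and !q5.
                  branch 2.1.2.2.2 (add !(!q5 && q1)):
                    !(!q5 && q1): β-rule — branch into !!q5  //  !q1.
                      branch 2.1.2.2.2.1 (add !!q5):
                        × closes — contains both q5 and !q5.
                      branch 2.1.2.2.2.2 (add !q1):
                        × closes — contains both q1 and !q1.
      branch 2.2 (add ((!q5 && !q2) == (!q4 -> q2))):
        !(!q5 && !q2): β-rule — branch into !!q5  //  !!q2.
          branch 2.2.1 (add !!q5):
            × closes — contains both q5 and !q5.
          branch 2.2.2 (add !!q2):
            (!q4 -> q2): β-rule — branch into !!q4  //  q2.
              branch 2.2.2.1 (add !!q4):
                ((!q5 && !q2) == (!q4 -> q2)): β-rule — branch into (!q5 && !q2), (!q4 -> q2)  //  !(!q5 && !q2), !(!q4 -> q2).
                  branch 2.2.2.1.1 (add (!q5 && !q2), (!q4 -> q2)):
                    (!q5 && !q2): α-rule — add !q5, !q2.
                    × closes — contains both q2 and !q2.
                  branch 2.2.2.1.2 (add !(!q5 && !q2), !(!q4 -> q2)):
                    !(!q4 -> q2): α-rule — add !q4, !q2.
                    × closes — contains both q4 and !q4.
              branch 2.2.2.2 (add q2):
                ((!q5 && !q2) == (!q4 -> q2)): β-rule — branch into (!q5 && !q2), (!q4 -> q2)  //  !(!q5 && !q2), !(!q4 -> q2).
                  branch 2.2.2.2.1 (add (!q5 && !q2), (!q4 -> q2)):
                    (!q5 && !q2): α-rule — add !q5, !q2.
                    × closes — contains both q2 and !q2.
                  branch 2.2.2.2.2 (add !(!q5 && !q2), !(!q4 -> q2)):
                    !(!q4 -> q2): α-rule — add !q4, !q2.
                    × closes — contains both q2 and !q2.
All 19 branches close.
Every branch closed, so the negation is unsatisfiable and the formula is valid.

Valid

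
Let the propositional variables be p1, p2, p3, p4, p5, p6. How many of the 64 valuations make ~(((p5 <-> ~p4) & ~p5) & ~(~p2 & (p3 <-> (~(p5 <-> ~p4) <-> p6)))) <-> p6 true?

Initial set: {T (~(((p5 <-> ~p4) & ~p5) & ~(~p2 & (p3 <-> (~(p5 <-> ~p4) <-> p6)))) <-> p6)}.
T (~(((p5 <-> ~p4) & ~p5) & ~(~p2 & (p3 <-> (~(p5 <-> ~p4) <-> p6)))) <-> p6): β-rule — branch into T ~(((p5 <-> ~p4) & ~p5) & ~(~p2 & (p3 <-> (~(p5 <-> ~p4) <-> p6)))), T p6  //  F ~(((p5 <-> ~p4) & ~p5) & ~(~p2 & (p3 <-> (~(p5 <-> ~p4) <-> p6)))), F p6.
  branch 1 (add T ~(((p5 <-> ~p4) & ~p5) & ~(~p2 & (p3 <-> (~(p5 <-> ~p4) <-> p6)))), T p6):
    T ~(((p5 <-> ~p4) & ~p5) & ~(~p2 & (p3 <-> (~(p5 <-> ~p4) <-> p6)))): β-rule — branch into F ((p5 <-> ~p4) & ~p5)  //  F ~(~p2 & (p3 <-> (~(p5 <-> ~p4) <-> p6))).
      branch 1.1 (add F ((p5 <-> ~p4) & ~p5)):
        F ((p5 <-> ~p4) & ~p5): β-rule — branch into F (p5 <-> ~p4)  //  F ~p5.
          branch 1.1.1 (add F (p5 <-> ~p4)):
            F (p5 <-> ~p4): β-rule — branch into T p5, F ~p4  //  F p5, T ~p4.
              branch 1.1.1.1 (add T p5, F ~p4):
                ○ open, literals {p4=1, p5=1, p6=1}.
              branch 1.1.1.2 (add F p5, T ~p4):
                ○ open, literals {p4=0, p5=0, p6=1}.
          branch 1.1.2 (add F ~p5):
            ○ open, literals {p5=1, p6=1}.
      branch 1.2 (add F ~(~p2 & (p3 <-> (~(p5 <-> ~p4) <-> p6)))):
        F ~(~p2 & (p3 <-> (~(p5 <-> ~p4) <-> p6))): α-rule — add T ~p2, T (p3 <-> (~(p5 <-> ~p4) <-> p6)).
        T (p3 <-> (~(p5 <-> ~p4) <-> p6)): β-rule — branch into T p3, T (~(p5 <-> ~p4) <-> p6)  //  F p3, F (~(p5 <-> ~p4) <-> p6).
          branch 1.2.1 (add T p3, T (~(p5 <-> ~p4) <-> p6)):
            T (~(p5 <-> ~p4) <-> p6): β-rule — branch into T ~(p5 <-> ~p4), T p6  //  F ~(p5 <-> ~p4), F p6.
              branch 1.2.1.1 (add T ~(p5 <-> ~p4), T p6):
                T ~(p5 <-> ~p4): β-rule — branch into T p5, F ~p4  //  F p5, T ~p4.
                  branch 1.2.1.1.1 (add T p5, F ~p4):
                    ○ open, literals {p2=0, p3=1, p4=1, p5=1, p6=1}.
                  branch 1.2.1.1.2 (add F p5, T ~p4):
                    ○ open, literals {p2=0, p3=1, p4=0, p5=0, p6=1}.
              branch 1.2.1.2 (add F ~(p5 <-> ~p4), F p6):
                × closes — contains both p6 and ~p6.
          branch 1.2.2 (add F p3, F (~(p5 <-> ~p4) <-> p6)):
            F (~(p5 <-> ~p4) <-> p6): β-rule — branch into T ~(p5 <-> ~p4), F p6  //  F ~(p5 <-> ~p4), T p6.
              branch 1.2.2.1 (add T ~(p5 <-> ~p4), F p6):
                × closes — contains both p6 and ~p6.
              branch 1.2.2.2 (add F ~(p5 <-> ~p4), T p6):
                F ~(p5 <-> ~p4): β-rule — branch into T p5, T ~p4  //  F p5, F ~p4.
                  branch 1.2.2.2.1 (add T p5, T ~p4):
                    ○ open, literals {p2=0, p3=0, p4=0, p5=1, p6=1}.
                  branch 1.2.2.2.2 (add F p5, F ~p4):
                    ○ open, literals {p2=0, p3=0, p4=1, p5=0, p6=1}.
  branch 2 (add F ~(((p5 <-> ~p4) & ~p5) & ~(~p2 & (p3 <-> (~(p5 <-> ~p4) <-> p6)))), F p6):
    F ~(((p5 <-> ~p4) & ~p5) & ~(~p2 & (p3 <-> (~(p5 <-> ~p4) <-> p6)))): α-rule — add T ((p5 <-> ~p4) & ~p5), T ~(~p2 & (p3 <-> (~(p5 <-> ~p4) <-> p6))).
    T ((p5 <-> ~p4) & ~p5): α-rule — add T (p5 <-> ~p4), T ~p5.
    T ~(~p2 & (p3 <-> (~(p5 <-> ~p4) <-> p6))): β-rule — branch into F ~p2  //  F (p3 <-> (~(p5 <-> ~p4) <-> p6)).
      branch 2.1 (add F ~p2):
        T (p5 <-> ~p4): β-rule — branch into T p5, T ~p4  //  F p5, F ~p4.
          branch 2.1.1 (add T p5, T ~p4):
            × closes — contains both p5 and ~p5.
          branch 2.1.2 (add F p5, F ~p4):
            ○ open, literals {p2=1, p4=1, p5=0, p6=0}.
      branch 2.2 (add F (p3 <-> (~(p5 <-> ~p4) <-> p6))):
        T (p5 <-> ~p4): β-rule — branch into T p5, T ~p4  //  F p5, F ~p4.
          branch 2.2.1 (add T p5, T ~p4):
            × closes — contains both p5 and ~p5.
          branch 2.2.2 (add F p5, F ~p4):
            F (p3 <-> (~(p5 <-> ~p4) <-> p6)): β-rule — branch into T p3, F (~(p5 <-> ~p4) <-> p6)  //  F p3, T (~(p5 <-> ~p4) <-> p6).
              branch 2.2.2.1 (add T p3, F (~(p5 <-> ~p4) <-> p6)):
                F (~(p5 <-> ~p4) <-> p6): β-rule — branch into T ~(p5 <-> ~p4), F p6  //  F ~(p5 <-> ~p4), T p6.
                  branch 2.2.2.1.1 (add T ~(p5 <-> ~p4), F p6):
                    T ~(p5 <-> ~p4): β-rule — branch into T p5, F ~p4  //  F p5, T ~p4.
                      branch 2.2.2.1.1.1 (add T p5, F ~p4):
                        × closes — contains both p5 and ~p5.
                      branch 2.2.2.1.1.2 (add F p5, T ~p4):
                        × closes — contains both p4 and ~p4.
                  branch 2.2.2.1.2 (add F ~(p5 <-> ~p4), T p6):
                    × closes — contains both p6 and ~p6.
              branch 2.2.2.2 (add F p3, T (~(p5 <-> ~p4) <-> p6)):
                T (~(p5 <-> ~p4) <-> p6): β-rule — branch into T ~(p5 <-> ~p4), T p6  //  F ~(p5 <-> ~p4), F p6.
                  branch 2.2.2.2.1 (add T ~(p5 <-> ~p4), T p6):
                    × closes — contains both p6 and ~p6.
                  branch 2.2.2.2.2 (add F ~(p5 <-> ~p4), F p6):
                    F ~(p5 <-> ~p4): β-rule — branch into T p5, T ~p4  //  F p5, F ~p4.
                      branch 2.2.2.2.2.1 (add T p5, T ~p4):
                        × closes — contains both p5 and ~p5.
                      branch 2.2.2.2.2.2 (add F p5, F ~p4):
                        ○ open, literals {p3=0, p4=1, p5=0, p6=0}.
9 branches closed, 9 open.
Each open branch fixes some atoms; the unmentioned ones are free. Counting distinct full assignments: branch {p4=1, p5=1, p6=1} (p1, p2, p3) contributes 8 new; branch {p4=0, p5=0, p6=1} (p1, p2, p3) contributes 8 new; branch {p5=1, p6=1} (p1, p2, p3, p4) contributes 8 new; branch {p2=0, p3=1, p4=1, p5=1, p6=1} (p1) contributes 0 new; branch {p2=0, p3=1, p4=0, p5=0, p6=1} (p1) contributes 0 new; branch {p2=0, p3=0, p4=0, p5=1, p6=1} (p1) contributes 0 new; branch {p2=0, p3=0, p4=1, p5=0, p6=1} (p1) contributes 2 new; branch {p2=1, p4=1, p5=0, p6=0} (p1, p3) contributes 4 new; branch {p3=0, p4=1, p5=0, p6=0} (p1, p2) contributes 2 new. Total: 32.

32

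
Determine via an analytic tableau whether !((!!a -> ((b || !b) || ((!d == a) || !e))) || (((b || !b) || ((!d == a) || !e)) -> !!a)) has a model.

Initial set: {!((!!a -> ((b || !b) || ((!d == a) || !e))) || (((b || !b) || ((!d == a) || !e)) -> !!a))}.
!((!!a -> ((b || !b) || ((!d == a) || !e))) || (((b || !b) || ((!d == a) || !e)) -> !!a)): α-rule — add !(!!a -> ((b || !b) || ((!d == a) || !e))), !(((b || !b) || ((!d == a) || !e)) -> !!a).
!(!!a -> ((b || !b) || ((!d == a) || !e))): α-rule — add !!a, !((b || !b) || ((!d == a) || !e)).
!(((b || !b) || ((!d == a) || !e)) -> !!a): α-rule — add ((b || !b) || ((!d == a) || !e)), !!!a.
!!a: drop double negation, giving a.
!((b || !b) || ((!d == a) || !e)): α-rule — add !(b || !b), !((!d == a) || !e).
!!!a: drop double negation, giving !a.
× closes — contains both a and !a.
All 1 branch closes.
Every branch closed; the formula is unsatisfiable.

Unsatisfiable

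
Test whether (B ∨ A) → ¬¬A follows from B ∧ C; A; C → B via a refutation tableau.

Yes

Initial set: {T (B ∧ C); T A; T (C → B); F ((B ∨ A) → ¬¬A)}.
T (B ∧ C): α-rule — add T B, T C.
F ((B ∨ A) → ¬¬A): α-rule — add T (B ∨ A), F ¬¬A.
F ¬¬A: drop double negation, giving F A.
× closes — contains both A and ¬A.
All 1 branch closes.
Every branch closed, so the premises entail the conclusion.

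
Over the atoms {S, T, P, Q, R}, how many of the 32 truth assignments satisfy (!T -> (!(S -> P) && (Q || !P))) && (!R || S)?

Initial set: {T ((!T -> (!(S -> P) && (Q || !P))) && (!R || S))}.
T ((!T -> (!(S -> P) && (Q || !P))) && (!R || S)): α-rule — add T (!T -> (!(S -> P) && (Q || !P))), T (!R || S).
T (!T -> (!(S -> P) && (Q || !P))): β-rule — branch into F !T  //  T (!(S -> P) && (Q || !P)).
  branch 1 (add F !T):
    T (!R || S): β-rule — branch into T !R  //  T S.
      branch 1.1 (add T !R):
        ○ open, literals {R=0, T=1}.
      branch 1.2 (add T S):
        ○ open, literals {S=1, T=1}.
  branch 2 (add T (!(S -> P) && (Q || !P))):
    T (!(S -> P) && (Q || !P)): α-rule — add T !(S -> P), T (Q || !P).
    T !(S -> P): α-rule — add T S, F P.
    T (!R || S): β-rule — branch into T !R  //  T S.
      branch 2.1 (add T !R):
        T (Q || !P): β-rule — branch into T Q  //  T !P.
          branch 2.1.1 (add T Q):
            ○ open, literals {P=0, Q=1, R=0, S=1}.
          branch 2.1.2 (add T !P):
            ○ open, literals {P=0, R=0, S=1}.
      branch 2.2 (add T S):
        T (Q || !P): β-rule — branch into T Q  //  T !P.
          branch 2.2.1 (add T Q):
            ○ open, literals {P=0, Q=1, S=1}.
          branch 2.2.2 (add T !P):
            ○ open, literals {P=0, S=1}.
0 branches closed, 6 open.
Each open branch fixes some atoms; the unmentioned ones are free. Counting distinct full assignments: branch {R=0, T=1} (S, P, Q) contributes 8 new; branch {S=1, T=1} (P, Q, R) contributes 4 new; branch {P=0, Q=1, R=0, S=1} (T) contributes 1 new; branch {P=0, R=0, S=1} (T, Q) contributes 1 new; branch {P=0, Q=1, S=1} (T, R) contributes 1 new; branch {P=0, S=1} (T, Q, R) contributes 1 new. Total: 16.

16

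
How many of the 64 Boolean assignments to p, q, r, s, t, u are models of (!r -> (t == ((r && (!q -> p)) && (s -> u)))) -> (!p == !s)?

Initial set: {T ((!r -> (t == ((r && (!q -> p)) && (s -> u)))) -> (!p == !s))}.
T ((!r -> (t == ((r && (!q -> p)) && (s -> u)))) -> (!p == !s)): β-rule — branch into F (!r -> (t == ((r && (!q -> p)) && (s -> u))))  //  T (!p == !s).
  branch 1 (add F (!r -> (t == ((r && (!q -> p)) && (s -> u))))):
    F (!r -> (t == ((r && (!q -> p)) && (s -> u)))): α-rule — add T !r, F (t == ((r && (!q -> p)) && (s -> u))).
    F (t == ((r && (!q -> p)) && (s -> u))): β-rule — branch into T t, F ((r && (!q -> p)) && (s -> u))  //  F t, T ((r && (!q -> p)) && (s -> u)).
      branch 1.1 (add T t, F ((r && (!q -> p)) && (s -> u))):
        F ((r && (!q -> p)) && (s -> u)): β-rule — branch into F (r && (!q -> p))  //  F (s -> u).
          branch 1.1.1 (add F (r && (!q -> p))):
            F (r && (!q -> p)): β-rule — branch into F r  //  F (!q -> p).
              branch 1.1.1.1 (add F r):
                ○ open, literals {r=false, t=true}.
              branch 1.1.1.2 (add F (!q -> p)):
                F (!q -> p): α-rule — add T !q, F p.
                ○ open, literals {p=false, q=false, r=false, t=true}.
          branch 1.1.2 (add F (s -> u)):
            F (s -> u): α-rule — add T s, F u.
            ○ open, literals {r=false, s=true, t=true, u=false}.
      branch 1.2 (add F t, T ((r && (!q -> p)) && (s -> u))):
        T ((r && (!q -> p)) && (s -> u)): α-rule — add T (r && (!q -> p)), T (s -> u).
        T (r && (!q -> p)): α-rule — add T r, T (!q -> p).
        × closes — contains both r and !r.
  branch 2 (add T (!p == !s)):
    T (!p == !s): β-rule — branch into T !p, T !s  //  F !p, F !s.
      branch 2.1 (add T !p, T !s):
        ○ open, literals {p=false, s=false}.
      branch 2.2 (add F !p, F !s):
        ○ open, literals {p=true, s=true}.
1 branch closed, 5 open.
Each open branch fixes some atoms; the unmentioned ones are free. Counting distinct full assignments: branch {r=false, t=true} (p, q, s, u) contributes 16 new; branch {p=false, q=false, r=false, t=true} (s, u) contributes 0 new; branch {r=false, s=true, t=true, u=false} (p, q) contributes 0 new; branch {p=false, s=false} (q, r, t, u) contributes 12 new; branch {p=true, s=true} (q, r, t, u) contributes 12 new. Total: 40.

40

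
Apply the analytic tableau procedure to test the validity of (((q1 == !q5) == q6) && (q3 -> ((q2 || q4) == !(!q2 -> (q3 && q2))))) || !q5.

Not valid

Assume the negation and expand:
Initial set: {!((((q1 == !q5) == q6) && (q3 -> ((q2 || q4) == !(!q2 -> (q3 && q2))))) || !q5)}.
!((((q1 == !q5) == q6) && (q3 -> ((q2 || q4) == !(!q2 -> (q3 && q2))))) || !q5): α-rule — add !(((q1 == !q5) == q6) && (q3 -> ((q2 || q4) == !(!q2 -> (q3 && q2))))), !!q5.
!(((q1 == !q5) == q6) && (q3 -> ((q2 || q4) == !(!q2 -> (q3 && q2))))): β-rule — branch into !((q1 == !q5) == q6)  //  !(q3 -> ((q2 || q4) == !(!q2 -> (q3 && q2)))).
  branch 1 (add !((q1 == !q5) == q6)):
    !((q1 == !q5) == q6): β-rule — branch into (q1 == !q5), !q6  //  !(q1 == !q5), q6.
      branch 1.1 (add (q1 == !q5), !q6):
        (q1 == !q5): β-rule — branch into q1, !q5  //  !q1, !!q5.
          branch 1.1.1 (add q1, !q5):
            × closes — contains both q5 and !q5.
          branch 1.1.2 (add !q1, !!q5):
            ○ open, literals {q1=0, q5=1, q6=0}.
      branch 1.2 (add !(q1 == !q5), q6):
        !(q1 == !q5): β-rule — branch into q1, !!q5  //  !q1, !q5.
          branch 1.2.1 (add q1, !!q5):
            ○ open, literals {q1=1, q5=1, q6=1}.
          branch 1.2.2 (add !q1, !q5):
            × closes — contains both q5 and !q5.
  branch 2 (add !(q3 -> ((q2 || q4) == !(!q2 -> (q3 && q2))))):
    !(q3 -> ((q2 || q4) == !(!q2 -> (q3 && q2)))): α-rule — add q3, !((q2 || q4) == !(!q2 -> (q3 && q2))).
    !((q2 || q4) == !(!q2 -> (q3 && q2))): β-rule — branch into (q2 || q4), !!(!q2 -> (q3 && q2))  //  !(q2 || q4), !(!q2 -> (q3 && q2)).
      branch 2.1 (add (q2 || q4), !!(!q2 -> (q3 && q2))):
        (q2 || q4): β-rule — branch into q2  //  q4.
          branch 2.1.1 (add q2):
            !!(!q2 -> (q3 && q2)): β-rule — branch into !!q2  //  (q3 && q2).
              branch 2.1.1.1 (add !!q2):
                ○ open, literals {q2=1, q3=1, q5=1}.
              branch 2.1.1.2 (add (q3 && q2)):
                (q3 && q2): α-rule — add q3, q2.
                ○ open, literals {q2=1, q3=1, q5=1}.
          branch 2.1.2 (add q4):
            !!(!q2 -> (q3 && q2)): β-rule — branch into !!q2  //  (q3 && q2).
              branch 2.1.2.1 (add !!q2):
                ○ open, literals {q2=1, q3=1, q4=1, q5=1}.
              branch 2.1.2.2 (add (q3 && q2)):
                (q3 && q2): α-rule — add q3, q2.
                ○ open, literals {q2=1, q3=1, q4=1, q5=1}.
      branch 2.2 (add !(q2 || q4), !(!q2 -> (q3 && q2))):
        !(q2 || q4): α-rule — add !q2, !q4.
        !(!q2 -> (q3 && q2)): α-rule — add !q2, !(q3 && q2).
        !(q3 && q2): β-rule — branch into !q3  //  !q2.
          branch 2.2.1 (add !q3):
            × closes — contains both q3 and !q3.
          branch 2.2.2 (add !q2):
            ○ open, literals {q2=0, q3=1, q4=0, q5=1}.
3 branches closed, 7 open.
An open branch gives a countermodel: q1=0, q5=1, q6=0 (unmentioned atoms arbitrary); under it the original formula is false.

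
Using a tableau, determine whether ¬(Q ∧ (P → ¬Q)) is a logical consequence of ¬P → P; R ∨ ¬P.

Yes

Initial set: {(¬P → P); (R ∨ ¬P); ¬¬(Q ∧ (P → ¬Q))}.
¬¬(Q ∧ (P → ¬Q)): α-rule — add Q, (P → ¬Q).
(¬P → P): β-rule — branch into ¬¬P  //  P.
  branch 1 (add ¬¬P):
    (R ∨ ¬P): β-rule — branch into R  //  ¬P.
      branch 1.1 (add R):
        (P → ¬Q): β-rule — branch into ¬P  //  ¬Q.
          branch 1.1.1 (add ¬P):
            × closes — contains both P and ¬P.
          branch 1.1.2 (add ¬Q):
            × closes — contains both Q and ¬Q.
      branch 1.2 (add ¬P):
        × closes — contains both P and ¬P.
  branch 2 (add P):
    (R ∨ ¬P): β-rule — branch into R  //  ¬P.
      branch 2.1 (add R):
        (P → ¬Q): β-rule — branch into ¬P  //  ¬Q.
          branch 2.1.1 (add ¬P):
            × closes — contains both P and ¬P.
          branch 2.1.2 (add ¬Q):
            × closes — contains both Q and ¬Q.
      branch 2.2 (add ¬P):
        × closes — contains both P and ¬P.
All 6 branches close.
Every branch closed, so the premises entail the conclusion.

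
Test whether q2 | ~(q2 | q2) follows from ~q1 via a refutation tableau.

Initial set: {~q1; ~(q2 | ~(q2 | q2))}.
~(q2 | ~(q2 | q2)): α-rule — add ~q2, ~~(q2 | q2).
~~(q2 | q2): β-rule — branch into q2  //  q2.
  branch 1 (add q2):
    × closes — contains both q2 and ~q2.
  branch 2 (add q2):
    × closes — contains both q2 and ~q2.
All 2 branches close.
Every branch closed, so the premises entail the conclusion.

Yes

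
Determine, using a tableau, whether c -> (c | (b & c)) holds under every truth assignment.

Assume the negation and expand:
Initial set: {~(c -> (c | (b & c)))}.
~(c -> (c | (b & c))): α-rule — add c, ~(c | (b & c)).
~(c | (b & c)): α-rule — add ~c, ~(b & c).
× closes — contains both c and ~c.
All 1 branch closes.
Every branch closed, so the negation is unsatisfiable and the formula is valid.

Valid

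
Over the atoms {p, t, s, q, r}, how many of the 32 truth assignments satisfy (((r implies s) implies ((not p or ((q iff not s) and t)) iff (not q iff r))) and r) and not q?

Initial set: {((((r implies s) implies ((not p or ((q iff not s) and t)) iff (not q iff r))) and r) and not q)}.
((((r implies s) implies ((not p or ((q iff not s) and t)) iff (not q iff r))) and r) and not q): α-rule — add (((r implies s) implies ((not p or ((q iff not s) and t)) iff (not q iff r))) and r), not q.
(((r implies s) implies ((not p or ((q iff not s) and t)) iff (not q iff r))) and r): α-rule — add ((r implies s) implies ((not p or ((q iff not s) and t)) iff (not q iff r))), r.
((r implies s) implies ((not p or ((q iff not s) and t)) iff (not q iff r))): β-rule — branch into not (r implies s)  //  ((not p or ((q iff not s) and t)) iff (not q iff r)).
  branch 1 (add not (r implies s)):
    not (r implies s): α-rule — add r, not s.
    ○ open, literals {q=false, r=true, s=false}.
  branch 2 (add ((not p or ((q iff not s) and t)) iff (not q iff r))):
    ((not p or ((q iff not s) and t)) iff (not q iff r)): β-rule — branch into (not p or ((q iff not s) and t)), (not q iff r)  //  not (not p or ((q iff not s) and t)), not (not q iff r).
      branch 2.1 (add (not p or ((q iff not s) and t)), (not q iff r)):
        (not p or ((q iff not s) and t)): β-rule — branch into not p  //  ((q iff not s) and t).
          branch 2.1.1 (add not p):
            (not q iff r): β-rule — branch into not q, r  //  not not q, not r.
              branch 2.1.1.1 (add not q, r):
                ○ open, literals {p=false, q=false, r=true}.
              branch 2.1.1.2 (add not not q, not r):
                × closes — contains both q and not q.
          branch 2.1.2 (add ((q iff not s) and t)):
            ((q iff not s) and t): α-rule — add (q iff not s), t.
            (not q iff r): β-rule — branch into not q, r  //  not not q, not r.
              branch 2.1.2.1 (add not q, r):
                (q iff not s): β-rule — branch into q, not s  //  not q, not not s.
                  branch 2.1.2.1.1 (add q, not s):
                    × closes — contains both q and not q.
                  branch 2.1.2.1.2 (add not q, not not s):
                    ○ open, literals {q=false, r=true, s=true, t=true}.
              branch 2.1.2.2 (add not not q, not r):
                × closes — contains both q and not q.
      branch 2.2 (add not (not p or ((q iff not s) and t)), not (not q iff r)):
        not (not p or ((q iff not s) and t)): α-rule — add not not p, not ((q iff not s) and t).
        not (not q iff r): β-rule — branch into not q, not r  //  not not q, r.
          branch 2.2.1 (add not q, not r):
            × closes — contains both r and not r.
          branch 2.2.2 (add not not q, r):
            × closes — contains both q and not q.
5 branches closed, 3 open.
Each open branch fixes some atoms; the unmentioned ones are free. Counting distinct full assignments: branch {q=false, r=true, s=false} (p, t) contributes 4 new; branch {p=false, q=false, r=true} (t, s) contributes 2 new; branch {q=false, r=true, s=true, t=true} (p) contributes 1 new. Total: 7.

7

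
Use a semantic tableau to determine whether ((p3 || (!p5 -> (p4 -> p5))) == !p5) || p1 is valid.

Not valid

Assume the negation and expand:
Initial set: {F (((p3 || (!p5 -> (p4 -> p5))) == !p5) || p1)}.
F (((p3 || (!p5 -> (p4 -> p5))) == !p5) || p1): α-rule — add F ((p3 || (!p5 -> (p4 -> p5))) == !p5), F p1.
F ((p3 || (!p5 -> (p4 -> p5))) == !p5): β-rule — branch into T (p3 || (!p5 -> (p4 -> p5))), F !p5  //  F (p3 || (!p5 -> (p4 -> p5))), T !p5.
  branch 1 (add T (p3 || (!p5 -> (p4 -> p5))), F !p5):
    T (p3 || (!p5 -> (p4 -> p5))): β-rule — branch into T p3  //  T (!p5 -> (p4 -> p5)).
      branch 1.1 (add T p3):
        ○ open, literals {p1=0, p3=1, p5=1}.
      branch 1.2 (add T (!p5 -> (p4 -> p5))):
        T (!p5 -> (p4 -> p5)): β-rule — branch into F !p5  //  T (p4 -> p5).
          branch 1.2.1 (add F !p5):
            ○ open, literals {p1=0, p5=1}.
          branch 1.2.2 (add T (p4 -> p5)):
            T (p4 -> p5): β-rule — branch into F p4  //  T p5.
              branch 1.2.2.1 (add F p4):
                ○ open, literals {p1=0, p4=0, p5=1}.
              branch 1.2.2.2 (add T p5):
                ○ open, literals {p1=0, p5=1}.
  branch 2 (add F (p3 || (!p5 -> (p4 -> p5))), T !p5):
    F (p3 || (!p5 -> (p4 -> p5))): α-rule — add F p3, F (!p5 -> (p4 -> p5)).
    F (!p5 -> (p4 -> p5)): α-rule — add T !p5, F (p4 -> p5).
    F (p4 -> p5): α-rule — add T p4, F p5.
    ○ open, literals {p1=0, p3=0, p4=1, p5=0}.
0 branches closed, 5 open.
An open branch gives a countermodel: p1=0, p3=1, p5=1 (unmentioned atoms arbitrary); under it the original formula is false.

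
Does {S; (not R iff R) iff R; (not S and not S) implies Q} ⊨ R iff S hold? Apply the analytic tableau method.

Initial set: {S; ((not R iff R) iff R); ((not S and not S) implies Q); not (R iff S)}.
((not R iff R) iff R): β-rule — branch into (not R iff R), R  //  not (not R iff R), not R.
  branch 1 (add (not R iff R), R):
    ((not S and not S) implies Q): β-rule — branch into not (not S and not S)  //  Q.
      branch 1.1 (add not (not S and not S)):
        not (R iff S): β-rule — branch into R, not S  //  not R, S.
          branch 1.1.1 (add R, not S):
            × closes — contains both S and not S.
          branch 1.1.2 (add not R, S):
            × closes — contains both R and not R.
      branch 1.2 (add Q):
        not (R iff S): β-rule — branch into R, not S  //  not R, S.
          branch 1.2.1 (add R, not S):
            × closes — contains both S and not S.
          branch 1.2.2 (add not R, S):
            × closes — contains both R and not R.
  branch 2 (add not (not R iff R), not R):
    ((not S and not S) implies Q): β-rule — branch into not (not S and not S)  //  Q.
      branch 2.1 (add not (not S and not S)):
        not (R iff S): β-rule — branch into R, not S  //  not R, S.
          branch 2.1.1 (add R, not S):
            × closes — contains both R and not R.
          branch 2.1.2 (add not R, S):
            not (not R iff R): β-rule — branch into not R, not R  //  not not R, R.
              branch 2.1.2.1 (add not R, not R):
                not (not S and not S): β-rule — branch into not not S  //  not not S.
                  branch 2.1.2.1.1 (add not not S):
                    ○ open, literals {R=F, S=T}.
                  branch 2.1.2.1.2 (add not not S):
                    ○ open, literals {R=F, S=T}.
              branch 2.1.2.2 (add not not R, R):
                × closes — contains both R and not R.
      branch 2.2 (add Q):
        not (R iff S): β-rule — branch into R, not S  //  not R, S.
          branch 2.2.1 (add R, not S):
            × closes — contains both R and not R.
          branch 2.2.2 (add not R, S):
            not (not R iff R): β-rule — branch into not R, not R  //  not not R, R.
              branch 2.2.2.1 (add not R, not R):
                ○ open, literals {Q=T, R=F, S=T}.
              branch 2.2.2.2 (add not not R, R):
                × closes — contains both R and not R.
8 branches closed, 3 open.
An open branch gives a countermodel: R=F, S=T (unmentioned atoms arbitrary); the premises hold there but the conclusion fails.

No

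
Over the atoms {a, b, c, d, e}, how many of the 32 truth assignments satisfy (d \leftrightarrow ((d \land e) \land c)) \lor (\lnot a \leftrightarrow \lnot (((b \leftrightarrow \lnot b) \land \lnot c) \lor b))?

26

Initial set: {((d \leftrightarrow ((d \land e) \land c)) \lor (\lnot a \leftrightarrow \lnot (((b \leftrightarrow \lnot b) \land \lnot c) \lor b)))}.
((d \leftrightarrow ((d \land e) \land c)) \lor (\lnot a \leftrightarrow \lnot (((b \leftrightarrow \lnot b) \land \lnot c) \lor b))): β-rule — branch into (d \leftrightarrow ((d \land e) \land c))  //  (\lnot a \leftrightarrow \lnot (((b \leftrightarrow \lnot b) \land \lnot c) \lor b)).
  branch 1 (add (d \leftrightarrow ((d \land e) \land c))):
    (d \leftrightarrow ((d \land e) \land c)): β-rule — branch into d, ((d \land e) \land c)  //  \lnot d, \lnot ((d \land e) \land c).
      branch 1.1 (add d, ((d \land e) \land c)):
        ((d \land e) \land c): α-rule — add (d \land e), c.
        (d \land e): α-rule — add d, e.
        ○ open, literals {c=1, d=1, e=1}.
      branch 1.2 (add \lnot d, \lnot ((d \land e) \land c)):
        \lnot ((d \land e) \land c): β-rule — branch into \lnot (d \land e)  //  \lnot c.
          branch 1.2.1 (add \lnot (d \land e)):
            \lnot (d \land e): β-rule — branch into \lnot d  //  \lnot e.
              branch 1.2.1.1 (add \lnot d):
                ○ open, literals {d=0}.
              branch 1.2.1.2 (add \lnot e):
                ○ open, literals {d=0, e=0}.
          branch 1.2.2 (add \lnot c):
            ○ open, literals {c=0, d=0}.
  branch 2 (add (\lnot a \leftrightarrow \lnot (((b \leftrightarrow \lnot b) \land \lnot c) \lor b))):
    (\lnot a \leftrightarrow \lnot (((b \leftrightarrow \lnot b) \land \lnot c) \lor b)): β-rule — branch into \lnot a, \lnot (((b \leftrightarrow \lnot b) \land \lnot c) \lor b)  //  \lnot \lnot a, \lnot \lnot (((b \leftrightarrow \lnot b) \land \lnot c) \lor b).
      branch 2.1 (add \lnot a, \lnot (((b \leftrightarrow \lnot b) \land \lnot c) \lor b)):
        \lnot (((b \leftrightarrow \lnot b) \land \lnot c) \lor b): α-rule — add \lnot ((b \leftrightarrow \lnot b) \land \lnot c), \lnot b.
        \lnot ((b \leftrightarrow \lnot b) \land \lnot c): β-rule — branch into \lnot (b \leftrightarrow \lnot b)  //  \lnot \lnot c.
          branch 2.1.1 (add \lnot (b \leftrightarrow \lnot b)):
            \lnot (b \leftrightarrow \lnot b): β-rule — branch into b, \lnot \lnot b  //  \lnot b, \lnot b.
              branch 2.1.1.1 (add b, \lnot \lnot b):
                × closes — contains both b and \lnot b.
              branch 2.1.1.2 (add \lnot b, \lnot b):
                ○ open, literals {a=0, b=0}.
          branch 2.1.2 (add \lnot \lnot c):
            ○ open, literals {a=0, b=0, c=1}.
      branch 2.2 (add \lnot \lnot a, \lnot \lnot (((b \leftrightarrow \lnot b) \land \lnot c) \lor b)):
        \lnot \lnot (((b \leftrightarrow \lnot b) \land \lnot c) \lor b): β-rule — branch into ((b \leftrightarrow \lnot b) \land \lnot c)  //  b.
          branch 2.2.1 (add ((b \leftrightarrow \lnot b) \land \lnot c)):
            ((b \leftrightarrow \lnot b) \land \lnot c): α-rule — add (b \leftrightarrow \lnot b), \lnot c.
            (b \leftrightarrow \lnot b): β-rule — branch into b, \lnot b  //  \lnot b, \lnot \lnot b.
              branch 2.2.1.1 (add b, \lnot b):
                × closes — contains both b and \lnot b.
              branch 2.2.1.2 (add \lnot b, \lnot \lnot b):
                × closes — contains both b and \lnot b.
          branch 2.2.2 (add b):
            ○ open, literals {a=1, b=1}.
3 branches closed, 7 open.
Each open branch fixes some atoms; the unmentioned ones are free. Counting distinct full assignments: branch {c=1, d=1, e=1} (a, b) contributes 4 new; branch {d=0} (a, b, c, e) contributes 16 new; branch {d=0, e=0} (a, b, c) contributes 0 new; branch {c=0, d=0} (a, b, e) contributes 0 new; branch {a=0, b=0} (c, d, e) contributes 3 new; branch {a=0, b=0, c=1} (d, e) contributes 0 new; branch {a=1, b=1} (c, d, e) contributes 3 new. Total: 26.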